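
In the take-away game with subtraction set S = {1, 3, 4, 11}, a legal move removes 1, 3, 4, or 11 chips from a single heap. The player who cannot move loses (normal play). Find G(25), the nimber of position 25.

2

n :  0  1  2  3  4  5  6  7  8  9 10 11 12 13 14 15 16 17 18 19 20 21 22 23 24 25
G :  0  1  0  1  2  3  2  0  1  0  1  2  3  2  0  1  0  1  2  3  2  0  1  0  1  2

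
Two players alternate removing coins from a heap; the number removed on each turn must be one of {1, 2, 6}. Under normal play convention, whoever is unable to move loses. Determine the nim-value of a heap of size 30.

n :  0  1  2  3  4  5  6  7  8  9 10 11 12 13 14 15 16 17 18 19 20 21 22 23 24 25 26 27 28 29 30
G :  0  1  2  0  1  2  3  0  1  2  0  1  2  3  0  1  2  0  1  2  3  0  1  2  0  1  2  3  0  1  2

2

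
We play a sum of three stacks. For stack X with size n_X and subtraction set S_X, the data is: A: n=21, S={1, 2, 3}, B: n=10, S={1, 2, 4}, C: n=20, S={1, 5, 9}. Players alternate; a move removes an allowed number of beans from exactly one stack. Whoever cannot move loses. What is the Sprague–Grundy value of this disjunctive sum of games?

0

Stack A, S = {1, 2, 3}:
n :  0  1  2  3  4  5  6  7  8  9 10 11 12 13 14 15 16 17 18 19 20 21
G :  0  1  2  3  0  1  2  3  0  1  2  3  0  1  2  3  0  1  2  3  0  1
G_A(21) = 1.
Stack B, S = {1, 2, 4}:
G(0) = 0
G(1) = mex{0} = 1
G(2) = mex{1,0} = 2
G(3) = mex{2,1} = 0
G(4) = mex{0,2,0} = 1
G(5) = mex{1,0,1} = 2
G(6) = mex{2,1,2} = 0
G(7) = mex{0,2,0} = 1
G(8) = mex{1,0,1} = 2
G(9) = mex{2,1,2} = 0
G(10) = mex{0,2,0} = 1
G_B(10) = 1.
Stack C, S = {1, 5, 9}:
n :  0  1  2  3  4  5  6  7  8  9 10 11 12 13 14 15 16 17 18 19 20
G :  0  1  0  1  0  1  0  1  0  1  0  1  0  1  0  1  0  1  0  1  0
G_C(20) = 0.
Combined Grundy value = 1 ⊕ 1 ⊕ 0 = 0.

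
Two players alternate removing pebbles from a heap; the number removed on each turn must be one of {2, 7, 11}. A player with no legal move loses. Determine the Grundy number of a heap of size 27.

0

G(0) = 0
G(1) = mex{} = 0
G(2) = mex{0} = 1
G(3) = mex{0} = 1
G(4) = mex{1} = 0
G(5) = mex{1} = 0
G(6) = mex{0} = 1
G(7) = mex{0,0} = 1
G(8) = mex{1,0} = 2
G(9) = mex{1,1} = 0
G(10) = mex{2,1} = 0
G(11) = mex{0,0,0} = 1
G(12) = mex{0,0,0} = 1
G(13) = mex{1,1,1} = 0
G(14) = mex{1,1,1} = 0
G(15) = mex{0,2,0} = 1
G(16) = mex{0,0,0} = 1
G(17) = mex{1,0,1} = 2
G(18) = mex{1,1,1} = 0
G(19) = mex{2,1,2} = 0
G(20) = mex{0,0,0} = 1
G(21) = mex{0,0,0} = 1
G(22) = mex{1,1,1} = 0
G(23) = mex{1,1,1} = 0
G(24) = mex{0,2,0} = 1
G(25) = mex{0,0,0} = 1
G(26) = mex{1,0,1} = 2
G(27) = mex{1,1,1} = 0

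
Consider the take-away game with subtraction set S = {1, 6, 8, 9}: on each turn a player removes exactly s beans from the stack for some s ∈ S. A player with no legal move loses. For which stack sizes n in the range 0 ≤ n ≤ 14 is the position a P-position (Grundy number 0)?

0, 2, 4, 7, 14

G(0) = 0
G(1) = mex{0} = 1
G(2) = mex{1} = 0
G(3) = mex{0} = 1
G(4) = mex{1} = 0
G(5) = mex{0} = 1
G(6) = mex{1,0} = 2
G(7) = mex{2,1} = 0
G(8) = mex{0,0,0} = 1
G(9) = mex{1,1,1,0} = 2
G(10) = mex{2,0,0,1} = 3
G(11) = mex{3,1,1,0} = 2
G(12) = mex{2,2,0,1} = 3
G(13) = mex{3,0,1,0} = 2
G(14) = mex{2,1,2,1} = 0
P-positions are exactly the n with G(n) = 0.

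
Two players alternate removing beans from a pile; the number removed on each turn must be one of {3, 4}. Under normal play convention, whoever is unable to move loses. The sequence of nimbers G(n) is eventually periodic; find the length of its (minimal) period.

7

G(0) = 0
G(1) = mex{} = 0
G(2) = mex{} = 0
G(3) = mex{0} = 1
G(4) = mex{0,0} = 1
G(5) = mex{0,0} = 1
G(6) = mex{1,0} = 2
G(7) = mex{1,1} = 0
G(8) = mex{1,1} = 0
G(9) = mex{2,1} = 0
G(10) = mex{0,2} = 1
G(11) = mex{0,0} = 1
G(12) = mex{0,0} = 1
G(13) = mex{1,0} = 2
G(14) = mex{1,1} = 0
G(15) = mex{1,1} = 0
G(n+7) = G(n) holds for n = 0,…,3 (a full window of length max(S) = 4), so the sequence is purely periodic with period 7.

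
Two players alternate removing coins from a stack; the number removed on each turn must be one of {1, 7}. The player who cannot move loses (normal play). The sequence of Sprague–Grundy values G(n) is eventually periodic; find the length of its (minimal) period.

G(0) = 0
G(1) = mex{0} = 1
G(2) = mex{1} = 0
G(3) = mex{0} = 1
G(4) = mex{1} = 0
G(5) = mex{0} = 1
G(6) = mex{1} = 0
G(7) = mex{0,0} = 1
G(8) = mex{1,1} = 0
G(9) = mex{0,0} = 1
G(10) = mex{1,1} = 0
G(11) = mex{0,0} = 1
G(12) = mex{1,1} = 0
G(13) = mex{0,0} = 1
G(14) = mex{1,1} = 0
G(n+2) = G(n) holds for n = 0,…,6 (a full window of length max(S) = 7), so the sequence is purely periodic with period 2.

2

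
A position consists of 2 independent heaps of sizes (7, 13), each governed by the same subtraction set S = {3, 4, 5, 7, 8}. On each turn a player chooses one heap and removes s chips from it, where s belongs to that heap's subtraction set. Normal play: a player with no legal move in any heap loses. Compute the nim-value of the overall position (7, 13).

All heaps use S = {3, 4, 5, 7, 8}:
n :  0  1  2  3  4  5  6  7  8  9 10 11 12 13
G :  0  0  0  1  1  1  2  2  2  3  3  0  0  0
Heap A: G(7) = 2.
Heap B: G(13) = 0.
Combined Grundy value = 2 ⊕ 0 = 2.

2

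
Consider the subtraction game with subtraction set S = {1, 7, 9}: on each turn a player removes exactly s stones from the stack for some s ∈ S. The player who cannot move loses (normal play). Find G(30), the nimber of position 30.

G(0) = 0
G(1) = mex{0} = 1
G(2) = mex{1} = 0
G(3) = mex{0} = 1
G(4) = mex{1} = 0
G(5) = mex{0} = 1
G(6) = mex{1} = 0
G(7) = mex{0,0} = 1
G(8) = mex{1,1} = 0
G(9) = mex{0,0,0} = 1
G(10) = mex{1,1,1} = 0
G(11) = mex{0,0,0} = 1
G(12) = mex{1,1,1} = 0
G(13) = mex{0,0,0} = 1
G(14) = mex{1,1,1} = 0
G(15) = mex{0,0,0} = 1
G(16) = mex{1,1,1} = 0
G(17) = mex{0,0,0} = 1
G(18) = mex{1,1,1} = 0
G(19) = mex{0,0,0} = 1
G(20) = mex{1,1,1} = 0
G(21) = mex{0,0,0} = 1
G(22) = mex{1,1,1} = 0
G(23) = mex{0,0,0} = 1
G(24) = mex{1,1,1} = 0
G(25) = mex{0,0,0} = 1
G(26) = mex{1,1,1} = 0
G(27) = mex{0,0,0} = 1
G(28) = mex{1,1,1} = 0
G(29) = mex{0,0,0} = 1
G(30) = mex{1,1,1} = 0

0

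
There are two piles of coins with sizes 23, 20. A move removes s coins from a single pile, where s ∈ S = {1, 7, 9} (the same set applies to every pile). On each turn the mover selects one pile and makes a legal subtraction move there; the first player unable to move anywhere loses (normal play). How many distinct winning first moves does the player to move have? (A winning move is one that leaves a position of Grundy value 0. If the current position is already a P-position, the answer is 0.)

6

All piles use S = {1, 7, 9}:
G(0) = 0
G(1) = mex{0} = 1
G(2) = mex{1} = 0
G(3) = mex{0} = 1
G(4) = mex{1} = 0
G(5) = mex{0} = 1
G(6) = mex{1} = 0
G(7) = mex{0,0} = 1
G(8) = mex{1,1} = 0
G(9) = mex{0,0,0} = 1
G(10) = mex{1,1,1} = 0
G(11) = mex{0,0,0} = 1
G(12) = mex{1,1,1} = 0
G(13) = mex{0,0,0} = 1
G(14) = mex{1,1,1} = 0
G(15) = mex{0,0,0} = 1
G(16) = mex{1,1,1} = 0
G(17) = mex{0,0,0} = 1
G(18) = mex{1,1,1} = 0
G(19) = mex{0,0,0} = 1
G(20) = mex{1,1,1} = 0
G(21) = mex{0,0,0} = 1
G(22) = mex{1,1,1} = 0
G(23) = mex{0,0,0} = 1
Pile A: G(23) = 1.
Pile B: G(20) = 0.
Combined Grundy value = 1 ⊕ 0 = 1.
A winning move leaves total XOR = 0, i.e. changes one component's Grundy value g to g ⊕ X where X is the current total.
Pile A: need g' = 1⊕1 = 0. Options: 23−1→G=0, 23−7→G=0, 23−9→G=0. Hits: 3.
Pile B: need g' = 0⊕1 = 1. Options: 20−1→G=1, 20−7→G=1, 20−9→G=1. Hits: 3.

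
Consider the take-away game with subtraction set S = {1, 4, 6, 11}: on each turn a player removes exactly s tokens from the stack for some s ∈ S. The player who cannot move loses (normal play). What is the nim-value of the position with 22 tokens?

n :  0  1  2  3  4  5  6  7  8  9 10 11 12 13 14 15 16 17 18 19 20 21 22
G :  0  1  0  1  2  0  1  0  1  2  0  1  0  1  2  0  1  0  1  2  0  1  0

0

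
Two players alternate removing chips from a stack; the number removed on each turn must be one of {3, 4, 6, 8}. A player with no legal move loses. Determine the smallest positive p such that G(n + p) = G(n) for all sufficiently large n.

11

G(0) = 0
G(1) = mex{} = 0
G(2) = mex{} = 0
G(3) = mex{0} = 1
G(4) = mex{0,0} = 1
G(5) = mex{0,0} = 1
G(6) = mex{1,0,0} = 2
G(7) = mex{1,1,0} = 2
G(8) = mex{1,1,0,0} = 2
G(9) = mex{2,1,1,0} = 3
G(10) = mex{2,2,1,0} = 3
G(11) = mex{2,2,1,1} = 0
G(12) = mex{3,2,2,1} = 0
G(13) = mex{3,3,2,1} = 0
G(14) = mex{0,3,2,2} = 1
G(15) = mex{0,0,3,2} = 1
G(16) = mex{0,0,3,2} = 1
G(17) = mex{1,0,0,3} = 2
G(18) = mex{1,1,0,3} = 2
G(19) = mex{1,1,0,0} = 2
G(20) = mex{2,1,1,0} = 3
G(21) = mex{2,2,1,0} = 3
G(22) = mex{2,2,1,1} = 0
G(23) = mex{3,2,2,1} = 0
G(n+11) = G(n) holds for n = 0,…,7 (a full window of length max(S) = 8), so the sequence is purely periodic with period 11.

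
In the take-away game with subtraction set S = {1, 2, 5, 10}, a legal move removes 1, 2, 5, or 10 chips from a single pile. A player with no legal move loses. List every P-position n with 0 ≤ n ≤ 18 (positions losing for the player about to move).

0, 3, 6, 9, 12, 15, 18

G(0) = 0
G(1) = mex{0} = 1
G(2) = mex{1,0} = 2
G(3) = mex{2,1} = 0
G(4) = mex{0,2} = 1
G(5) = mex{1,0,0} = 2
G(6) = mex{2,1,1} = 0
G(7) = mex{0,2,2} = 1
G(8) = mex{1,0,0} = 2
G(9) = mex{2,1,1} = 0
G(10) = mex{0,2,2,0} = 1
G(11) = mex{1,0,0,1} = 2
G(12) = mex{2,1,1,2} = 0
G(13) = mex{0,2,2,0} = 1
G(14) = mex{1,0,0,1} = 2
G(15) = mex{2,1,1,2} = 0
G(16) = mex{0,2,2,0} = 1
G(17) = mex{1,0,0,1} = 2
G(18) = mex{2,1,1,2} = 0
P-positions are exactly the n with G(n) = 0.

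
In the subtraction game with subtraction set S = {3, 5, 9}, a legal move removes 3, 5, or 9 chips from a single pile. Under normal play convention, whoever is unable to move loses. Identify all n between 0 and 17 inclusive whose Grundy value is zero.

n :  0  1  2  3  4  5  6  7  8  9 10 11 12 13 14 15 16 17
G :  0  0  0  1  1  1  2  2  0  3  3  1  0  2  0  1  0  1
P-positions are exactly the n with G(n) = 0.

0, 1, 2, 8, 12, 14, 16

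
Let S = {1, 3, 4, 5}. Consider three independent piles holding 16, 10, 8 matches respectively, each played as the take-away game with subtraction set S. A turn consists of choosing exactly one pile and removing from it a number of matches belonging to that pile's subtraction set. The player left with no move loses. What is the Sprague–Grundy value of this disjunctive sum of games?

0

All piles use S = {1, 3, 4, 5}:
G(0) = 0
G(1) = mex{0} = 1
G(2) = mex{1} = 0
G(3) = mex{0,0} = 1
G(4) = mex{1,1,0} = 2
G(5) = mex{2,0,1,0} = 3
G(6) = mex{3,1,0,1} = 2
G(7) = mex{2,2,1,0} = 3
G(8) = mex{3,3,2,1} = 0
G(9) = mex{0,2,3,2} = 1
G(10) = mex{1,3,2,3} = 0
G(11) = mex{0,0,3,2} = 1
G(12) = mex{1,1,0,3} = 2
G(13) = mex{2,0,1,0} = 3
G(14) = mex{3,1,0,1} = 2
G(15) = mex{2,2,1,0} = 3
G(16) = mex{3,3,2,1} = 0
Pile A: G(16) = 0.
Pile B: G(10) = 0.
Pile C: G(8) = 0.
Combined Grundy value = 0 ⊕ 0 ⊕ 0 = 0.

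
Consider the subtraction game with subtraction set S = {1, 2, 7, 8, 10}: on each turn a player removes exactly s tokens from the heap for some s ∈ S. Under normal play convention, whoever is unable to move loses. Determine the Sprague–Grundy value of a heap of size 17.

G(0) = 0
G(1) = mex{0} = 1
G(2) = mex{1,0} = 2
G(3) = mex{2,1} = 0
G(4) = mex{0,2} = 1
G(5) = mex{1,0} = 2
G(6) = mex{2,1} = 0
G(7) = mex{0,2,0} = 1
G(8) = mex{1,0,1,0} = 2
G(9) = mex{2,1,2,1} = 0
G(10) = mex{0,2,0,2,0} = 1
G(11) = mex{1,0,1,0,1} = 2
G(12) = mex{2,1,2,1,2} = 0
G(13) = mex{0,2,0,2,0} = 1
G(14) = mex{1,0,1,0,1} = 2
G(15) = mex{2,1,2,1,2} = 0
G(16) = mex{0,2,0,2,0} = 1
G(17) = mex{1,0,1,0,1} = 2

2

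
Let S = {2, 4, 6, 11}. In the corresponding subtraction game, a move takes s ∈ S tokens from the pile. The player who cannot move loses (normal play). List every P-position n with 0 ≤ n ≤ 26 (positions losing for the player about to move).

0, 1, 8, 9, 16, 17, 24, 25

G(0) = 0
G(1) = mex{} = 0
G(2) = mex{0} = 1
G(3) = mex{0} = 1
G(4) = mex{1,0} = 2
G(5) = mex{1,0} = 2
G(6) = mex{2,1,0} = 3
G(7) = mex{2,1,0} = 3
G(8) = mex{3,2,1} = 0
G(9) = mex{3,2,1} = 0
G(10) = mex{0,3,2} = 1
G(11) = mex{0,3,2,0} = 1
G(12) = mex{1,0,3,0} = 2
G(13) = mex{1,0,3,1} = 2
G(14) = mex{2,1,0,1} = 3
G(15) = mex{2,1,0,2} = 3
G(16) = mex{3,2,1,2} = 0
G(17) = mex{3,2,1,3} = 0
G(18) = mex{0,3,2,3} = 1
G(19) = mex{0,3,2,0} = 1
G(20) = mex{1,0,3,0} = 2
G(21) = mex{1,0,3,1} = 2
G(22) = mex{2,1,0,1} = 3
G(23) = mex{2,1,0,2} = 3
G(24) = mex{3,2,1,2} = 0
G(25) = mex{3,2,1,3} = 0
G(26) = mex{0,3,2,3} = 1
P-positions are exactly the n with G(n) = 0.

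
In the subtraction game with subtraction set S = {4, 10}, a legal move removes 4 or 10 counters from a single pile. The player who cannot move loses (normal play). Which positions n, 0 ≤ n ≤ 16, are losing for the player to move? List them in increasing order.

0, 1, 2, 3, 8, 9, 14, 15, 16

n :  0  1  2  3  4  5  6  7  8  9 10 11 12 13 14 15 16
G :  0  0  0  0  1  1  1  1  0  0  2  2  1  1  0  0  0
P-positions are exactly the n with G(n) = 0.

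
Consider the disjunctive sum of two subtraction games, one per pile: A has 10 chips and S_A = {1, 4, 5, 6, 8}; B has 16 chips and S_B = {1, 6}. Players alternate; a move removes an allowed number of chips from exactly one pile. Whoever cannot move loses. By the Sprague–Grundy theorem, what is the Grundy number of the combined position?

Pile A, S = {1, 4, 5, 6, 8}:
G(0) = 0
G(1) = mex{0} = 1
G(2) = mex{1} = 0
G(3) = mex{0} = 1
G(4) = mex{1,0} = 2
G(5) = mex{2,1,0} = 3
G(6) = mex{3,0,1,0} = 2
G(7) = mex{2,1,0,1} = 3
G(8) = mex{3,2,1,0,0} = 4
G(9) = mex{4,3,2,1,1} = 0
G(10) = mex{0,2,3,2,0} = 1
G_A(10) = 1.
Pile B, S = {1, 6}:
G(0) = 0
G(1) = mex{0} = 1
G(2) = mex{1} = 0
G(3) = mex{0} = 1
G(4) = mex{1} = 0
G(5) = mex{0} = 1
G(6) = mex{1,0} = 2
G(7) = mex{2,1} = 0
G(8) = mex{0,0} = 1
G(9) = mex{1,1} = 0
G(10) = mex{0,0} = 1
G(11) = mex{1,1} = 0
G(12) = mex{0,2} = 1
G(13) = mex{1,0} = 2
G(14) = mex{2,1} = 0
G(15) = mex{0,0} = 1
G(16) = mex{1,1} = 0
G_B(16) = 0.
Combined Grundy value = 1 ⊕ 0 = 1.

1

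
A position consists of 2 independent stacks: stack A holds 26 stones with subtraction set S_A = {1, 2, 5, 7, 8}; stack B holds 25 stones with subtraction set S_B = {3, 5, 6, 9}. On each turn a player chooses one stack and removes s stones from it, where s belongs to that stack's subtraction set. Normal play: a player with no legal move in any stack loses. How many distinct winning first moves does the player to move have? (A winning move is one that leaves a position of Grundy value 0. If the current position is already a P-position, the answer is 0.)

Stack A, S = {1, 2, 5, 7, 8}:
G(0) = 0
G(1) = mex{0} = 1
G(2) = mex{1,0} = 2
G(3) = mex{2,1} = 0
G(4) = mex{0,2} = 1
G(5) = mex{1,0,0} = 2
G(6) = mex{2,1,1} = 0
G(7) = mex{0,2,2,0} = 1
G(8) = mex{1,0,0,1,0} = 2
G(9) = mex{2,1,1,2,1} = 0
G(10) = mex{0,2,2,0,2} = 1
G(11) = mex{1,0,0,1,0} = 2
G(12) = mex{2,1,1,2,1} = 0
G(13) = mex{0,2,2,0,2} = 1
G(14) = mex{1,0,0,1,0} = 2
G(15) = mex{2,1,1,2,1} = 0
G(16) = mex{0,2,2,0,2} = 1
G(17) = mex{1,0,0,1,0} = 2
G(18) = mex{2,1,1,2,1} = 0
G(19) = mex{0,2,2,0,2} = 1
G(20) = mex{1,0,0,1,0} = 2
G(21) = mex{2,1,1,2,1} = 0
G(22) = mex{0,2,2,0,2} = 1
G(23) = mex{1,0,0,1,0} = 2
G(24) = mex{2,1,1,2,1} = 0
G(25) = mex{0,2,2,0,2} = 1
G(26) = mex{1,0,0,1,0} = 2
G_A(26) = 2.
Stack B, S = {3, 5, 6, 9}:
G(0) = 0
G(1) = mex{} = 0
G(2) = mex{} = 0
G(3) = mex{0} = 1
G(4) = mex{0} = 1
G(5) = mex{0,0} = 1
G(6) = mex{1,0,0} = 2
G(7) = mex{1,0,0} = 2
G(8) = mex{1,1,0} = 2
G(9) = mex{2,1,1,0} = 3
G(10) = mex{2,1,1,0} = 3
G(11) = mex{2,2,1,0} = 3
G(12) = mex{3,2,2,1} = 0
G(13) = mex{3,2,2,1} = 0
G(14) = mex{3,3,2,1} = 0
G(15) = mex{0,3,3,2} = 1
G(16) = mex{0,3,3,2} = 1
G(17) = mex{0,0,3,2} = 1
G(18) = mex{1,0,0,3} = 2
G(19) = mex{1,0,0,3} = 2
G(20) = mex{1,1,0,3} = 2
G(21) = mex{2,1,1,0} = 3
G(22) = mex{2,1,1,0} = 3
G(23) = mex{2,2,1,0} = 3
G(24) = mex{3,2,2,1} = 0
G(25) = mex{3,2,2,1} = 0
G_B(25) = 0.
Combined Grundy value = 2 ⊕ 0 = 2.
A winning move leaves total XOR = 0, i.e. changes one component's Grundy value g to g ⊕ X where X is the current total.
Stack A: need g' = 2⊕2 = 0. Options: 26−1→G=1, 26−2→G=0, 26−5→G=0, 26−7→G=1, 26−8→G=0. Hits: 3.
Stack B: need g' = 0⊕2 = 2. Options: 25−3→G=3, 25−5→G=2, 25−6→G=2, 25−9→G=1. Hits: 2.

5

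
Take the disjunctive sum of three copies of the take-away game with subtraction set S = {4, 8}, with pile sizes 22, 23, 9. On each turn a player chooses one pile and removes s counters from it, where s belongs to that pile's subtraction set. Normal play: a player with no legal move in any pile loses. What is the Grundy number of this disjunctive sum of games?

2

All piles use S = {4, 8}:
n :  0  1  2  3  4  5  6  7  8  9 10 11 12 13 14 15 16 17 18 19 20 21 22 23
G :  0  0  0  0  1  1  1  1  2  2  2  2  0  0  0  0  1  1  1  1  2  2  2  2
Pile A: G(22) = 2.
Pile B: G(23) = 2.
Pile C: G(9) = 2.
Combined Grundy value = 2 ⊕ 2 ⊕ 2 = 2.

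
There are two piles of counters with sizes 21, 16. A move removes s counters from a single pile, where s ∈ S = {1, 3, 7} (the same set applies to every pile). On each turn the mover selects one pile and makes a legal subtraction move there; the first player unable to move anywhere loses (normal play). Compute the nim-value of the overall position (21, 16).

1

All piles use S = {1, 3, 7}:
G(0) = 0
G(1) = mex{0} = 1
G(2) = mex{1} = 0
G(3) = mex{0,0} = 1
G(4) = mex{1,1} = 0
G(5) = mex{0,0} = 1
G(6) = mex{1,1} = 0
G(7) = mex{0,0,0} = 1
G(8) = mex{1,1,1} = 0
G(9) = mex{0,0,0} = 1
G(10) = mex{1,1,1} = 0
G(11) = mex{0,0,0} = 1
G(12) = mex{1,1,1} = 0
G(13) = mex{0,0,0} = 1
G(14) = mex{1,1,1} = 0
G(15) = mex{0,0,0} = 1
G(16) = mex{1,1,1} = 0
G(17) = mex{0,0,0} = 1
G(18) = mex{1,1,1} = 0
G(19) = mex{0,0,0} = 1
G(20) = mex{1,1,1} = 0
G(21) = mex{0,0,0} = 1
Pile A: G(21) = 1.
Pile B: G(16) = 0.
Combined Grundy value = 1 ⊕ 0 = 1.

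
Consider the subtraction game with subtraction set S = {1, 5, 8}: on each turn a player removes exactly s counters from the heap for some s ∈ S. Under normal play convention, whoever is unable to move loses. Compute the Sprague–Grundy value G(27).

1

n :  0  1  2  3  4  5  6  7  8  9 10 11 12 13 14 15 16 17 18 19 20 21 22 23 24 25 26 27
G :  0  1  0  1  0  1  0  1  2  3  2  3  2  0  1  0  1  0  1  0  1  2  3  2  3  2  0  1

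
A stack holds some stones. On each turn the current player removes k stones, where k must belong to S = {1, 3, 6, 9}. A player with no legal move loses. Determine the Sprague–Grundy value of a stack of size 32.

n :  0  1  2  3  4  5  6  7  8  9 10 11 12 13 14 15 16 17 18 19 20 21 22 23 24 25 26 27 28 29 30 31 32
G :  0  1  0  1  0  1  2  3  2  3  2  3  0  1  0  1  0  1  2  3  2  3  2  3  0  1  0  1  0  1  2  3  2

2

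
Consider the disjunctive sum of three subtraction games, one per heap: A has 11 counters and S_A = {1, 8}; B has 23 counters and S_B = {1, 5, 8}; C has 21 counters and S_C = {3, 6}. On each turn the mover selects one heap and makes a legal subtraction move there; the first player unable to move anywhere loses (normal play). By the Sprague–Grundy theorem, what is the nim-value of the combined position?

3

Heap A, S = {1, 8}:
n :  0  1  2  3  4  5  6  7  8  9 10 11
G :  0  1  0  1  0  1  0  1  2  0  1  0
G_A(11) = 0.
Heap B, S = {1, 5, 8}:
G(0) = 0
G(1) = mex{0} = 1
G(2) = mex{1} = 0
G(3) = mex{0} = 1
G(4) = mex{1} = 0
G(5) = mex{0,0} = 1
G(6) = mex{1,1} = 0
G(7) = mex{0,0} = 1
G(8) = mex{1,1,0} = 2
G(9) = mex{2,0,1} = 3
G(10) = mex{3,1,0} = 2
G(11) = mex{2,0,1} = 3
G(12) = mex{3,1,0} = 2
G(13) = mex{2,2,1} = 0
G(14) = mex{0,3,0} = 1
G(15) = mex{1,2,1} = 0
G(16) = mex{0,3,2} = 1
G(17) = mex{1,2,3} = 0
G(18) = mex{0,0,2} = 1
G(19) = mex{1,1,3} = 0
G(20) = mex{0,0,2} = 1
G(21) = mex{1,1,0} = 2
G(22) = mex{2,0,1} = 3
G(23) = mex{3,1,0} = 2
G_B(23) = 2.
Heap C, S = {3, 6}:
G(0) = 0
G(1) = mex{} = 0
G(2) = mex{} = 0
G(3) = mex{0} = 1
G(4) = mex{0} = 1
G(5) = mex{0} = 1
G(6) = mex{1,0} = 2
G(7) = mex{1,0} = 2
G(8) = mex{1,0} = 2
G(9) = mex{2,1} = 0
G(10) = mex{2,1} = 0
G(11) = mex{2,1} = 0
G(12) = mex{0,2} = 1
G(13) = mex{0,2} = 1
G(14) = mex{0,2} = 1
G(15) = mex{1,0} = 2
G(16) = mex{1,0} = 2
G(17) = mex{1,0} = 2
G(18) = mex{2,1} = 0
G(19) = mex{2,1} = 0
G(20) = mex{2,1} = 0
G(21) = mex{0,2} = 1
G_C(21) = 1.
Combined Grundy value = 0 ⊕ 2 ⊕ 1 = 3.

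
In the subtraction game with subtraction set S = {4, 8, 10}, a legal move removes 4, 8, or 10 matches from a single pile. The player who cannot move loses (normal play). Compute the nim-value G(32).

1

n :  0  1  2  3  4  5  6  7  8  9 10 11 12 13 14 15 16 17 18 19 20 21 22 23 24 25 26 27 28 29 30 31 32
G :  0  0  0  0  1  1  1  1  2  2  2  2  3  3  0  0  0  0  1  1  1  1  2  2  2  2  3  3  0  0  0  0  1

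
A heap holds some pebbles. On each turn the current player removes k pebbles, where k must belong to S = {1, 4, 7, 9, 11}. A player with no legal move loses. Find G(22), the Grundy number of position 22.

2

n :  0  1  2  3  4  5  6  7  8  9 10 11 12 13 14 15 16 17 18 19 20 21 22
G :  0  1  0  1  2  0  1  2  0  1  0  1  2  3  4  3  4  2  0  1  0  1  2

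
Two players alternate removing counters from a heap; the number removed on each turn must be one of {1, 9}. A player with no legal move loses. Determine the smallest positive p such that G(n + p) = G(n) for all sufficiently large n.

n :  0  1  2  3  4  5  6  7  8  9 10 11 12 13 14
G :  0  1  0  1  0  1  0  1  0  1  0  1  0  1  0
G(n+2) = G(n) holds for n = 0,…,8 (a full window of length max(S) = 9), so the sequence is purely periodic with period 2.

2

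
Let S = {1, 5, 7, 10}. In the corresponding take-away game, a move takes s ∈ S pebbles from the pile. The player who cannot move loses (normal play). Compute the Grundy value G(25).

G(0) = 0
G(1) = mex{0} = 1
G(2) = mex{1} = 0
G(3) = mex{0} = 1
G(4) = mex{1} = 0
G(5) = mex{0,0} = 1
G(6) = mex{1,1} = 0
G(7) = mex{0,0,0} = 1
G(8) = mex{1,1,1} = 0
G(9) = mex{0,0,0} = 1
G(10) = mex{1,1,1,0} = 2
G(11) = mex{2,0,0,1} = 3
G(12) = mex{3,1,1,0} = 2
G(13) = mex{2,0,0,1} = 3
G(14) = mex{3,1,1,0} = 2
G(15) = mex{2,2,0,1} = 3
G(16) = mex{3,3,1,0} = 2
G(17) = mex{2,2,2,1} = 0
G(18) = mex{0,3,3,0} = 1
G(19) = mex{1,2,2,1} = 0
G(20) = mex{0,3,3,2} = 1
G(21) = mex{1,2,2,3} = 0
G(22) = mex{0,0,3,2} = 1
G(23) = mex{1,1,2,3} = 0
G(24) = mex{0,0,0,2} = 1
G(25) = mex{1,1,1,3} = 0

0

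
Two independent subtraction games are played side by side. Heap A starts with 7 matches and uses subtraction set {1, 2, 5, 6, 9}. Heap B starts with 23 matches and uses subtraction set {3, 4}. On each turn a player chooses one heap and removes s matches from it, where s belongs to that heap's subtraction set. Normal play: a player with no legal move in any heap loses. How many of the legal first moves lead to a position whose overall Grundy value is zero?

0

Heap A, S = {1, 2, 5, 6, 9}:
G(0) = 0
G(1) = mex{0} = 1
G(2) = mex{1,0} = 2
G(3) = mex{2,1} = 0
G(4) = mex{0,2} = 1
G(5) = mex{1,0,0} = 2
G(6) = mex{2,1,1,0} = 3
G(7) = mex{3,2,2,1} = 0
G_A(7) = 0.
Heap B, S = {3, 4}:
G(0) = 0
G(1) = mex{} = 0
G(2) = mex{} = 0
G(3) = mex{0} = 1
G(4) = mex{0,0} = 1
G(5) = mex{0,0} = 1
G(6) = mex{1,0} = 2
G(7) = mex{1,1} = 0
G(8) = mex{1,1} = 0
G(9) = mex{2,1} = 0
G(10) = mex{0,2} = 1
G(11) = mex{0,0} = 1
G(12) = mex{0,0} = 1
G(13) = mex{1,0} = 2
G(14) = mex{1,1} = 0
G(15) = mex{1,1} = 0
G(16) = mex{2,1} = 0
G(17) = mex{0,2} = 1
G(18) = mex{0,0} = 1
G(19) = mex{0,0} = 1
G(20) = mex{1,0} = 2
G(21) = mex{1,1} = 0
G(22) = mex{1,1} = 0
G(23) = mex{2,1} = 0
G_B(23) = 0.
Combined Grundy value = 0 ⊕ 0 = 0.
A winning move leaves total XOR = 0, i.e. changes one component's Grundy value g to g ⊕ X where X is the current total.
Heap A: target g' = 0⊕0 = 0, but every legal move changes the Grundy value (mex property), so 0 moves.
Heap B: target g' = 0⊕0 = 0, but every legal move changes the Grundy value (mex property), so 0 moves.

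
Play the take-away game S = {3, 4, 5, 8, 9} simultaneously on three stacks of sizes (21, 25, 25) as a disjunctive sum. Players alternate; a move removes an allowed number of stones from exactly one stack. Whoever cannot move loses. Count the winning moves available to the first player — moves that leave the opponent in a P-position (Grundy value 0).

All stacks use S = {3, 4, 5, 8, 9}:
n :  0  1  2  3  4  5  6  7  8  9 10 11 12 13 14 15 16 17 18 19 20 21 22 23 24 25
G :  0  0  0  1  1  1  2  2  2  3  3  3  0  0  0  1  1  1  2  2  2  3  3  3  0  0
Stack A: G(21) = 3.
Stack B: G(25) = 0.
Stack C: G(25) = 0.
Combined Grundy value = 3 ⊕ 0 ⊕ 0 = 3.
A winning move leaves total XOR = 0, i.e. changes one component's Grundy value g to g ⊕ X where X is the current total.
Stack A: need g' = 3⊕3 = 0. Options: 21−3→G=2, 21−4→G=1, 21−5→G=1, 21−8→G=0, 21−9→G=0. Hits: 2.
Stack B: need g' = 0⊕3 = 3. Options: 25−3→G=3, 25−4→G=3, 25−5→G=2, 25−8→G=1, 25−9→G=1. Hits: 2.
Stack C: need g' = 0⊕3 = 3. Options: 25−3→G=3, 25−4→G=3, 25−5→G=2, 25−8→G=1, 25−9→G=1. Hits: 2.

6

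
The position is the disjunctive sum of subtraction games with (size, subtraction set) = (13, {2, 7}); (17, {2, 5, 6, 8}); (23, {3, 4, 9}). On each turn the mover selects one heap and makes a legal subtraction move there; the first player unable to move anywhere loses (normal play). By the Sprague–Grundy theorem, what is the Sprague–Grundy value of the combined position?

Heap A, S = {2, 7}:
G(0) = 0
G(1) = mex{} = 0
G(2) = mex{0} = 1
G(3) = mex{0} = 1
G(4) = mex{1} = 0
G(5) = mex{1} = 0
G(6) = mex{0} = 1
G(7) = mex{0,0} = 1
G(8) = mex{1,0} = 2
G(9) = mex{1,1} = 0
G(10) = mex{2,1} = 0
G(11) = mex{0,0} = 1
G(12) = mex{0,0} = 1
G(13) = mex{1,1} = 0
G_A(13) = 0.
Heap B, S = {2, 5, 6, 8}:
n :  0  1  2  3  4  5  6  7  8  9 10 11 12 13 14 15 16 17
G :  0  0  1  1  0  2  1  3  2  2  3  0  2  1  0  0  1  1
G_B(17) = 1.
Heap C, S = {3, 4, 9}:
n :  0  1  2  3  4  5  6  7  8  9 10 11 12 13 14 15 16 17 18 19 20 21 22 23
G :  0  0  0  1  1  1  2  0  0  3  1  1  2  0  0  0  1  1  1  2  0  0  3  1
G_C(23) = 1.
Combined Grundy value = 0 ⊕ 1 ⊕ 1 = 0.

0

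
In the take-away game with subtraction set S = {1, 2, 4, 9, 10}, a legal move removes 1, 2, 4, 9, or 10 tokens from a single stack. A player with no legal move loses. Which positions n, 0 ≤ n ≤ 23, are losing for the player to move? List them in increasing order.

0, 3, 6, 11, 14, 17, 22

n :  0  1  2  3  4  5  6  7  8  9 10 11 12 13 14 15 16 17 18 19 20 21 22 23
G :  0  1  2  0  1  2  0  1  2  3  4  0  1  2  0  1  2  0  1  2  3  4  0  1
P-positions are exactly the n with G(n) = 0.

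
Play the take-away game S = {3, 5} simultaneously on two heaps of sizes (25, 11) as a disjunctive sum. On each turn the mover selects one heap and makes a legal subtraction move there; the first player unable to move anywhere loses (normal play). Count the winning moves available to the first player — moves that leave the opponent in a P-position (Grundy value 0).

All heaps use S = {3, 5}:
G(0) = 0
G(1) = mex{} = 0
G(2) = mex{} = 0
G(3) = mex{0} = 1
G(4) = mex{0} = 1
G(5) = mex{0,0} = 1
G(6) = mex{1,0} = 2
G(7) = mex{1,0} = 2
G(8) = mex{1,1} = 0
G(9) = mex{2,1} = 0
G(10) = mex{2,1} = 0
G(11) = mex{0,2} = 1
G(12) = mex{0,2} = 1
G(13) = mex{0,0} = 1
G(14) = mex{1,0} = 2
G(15) = mex{1,0} = 2
G(16) = mex{1,1} = 0
G(17) = mex{2,1} = 0
G(18) = mex{2,1} = 0
G(19) = mex{0,2} = 1
G(20) = mex{0,2} = 1
G(21) = mex{0,0} = 1
G(22) = mex{1,0} = 2
G(23) = mex{1,0} = 2
G(24) = mex{1,1} = 0
G(25) = mex{2,1} = 0
Heap A: G(25) = 0.
Heap B: G(11) = 1.
Combined Grundy value = 0 ⊕ 1 = 1.
A winning move leaves total XOR = 0, i.e. changes one component's Grundy value g to g ⊕ X where X is the current total.
Heap A: need g' = 0⊕1 = 1. Options: 25−3→G=2, 25−5→G=1. Hits: 1.
Heap B: need g' = 1⊕1 = 0. Options: 11−3→G=0, 11−5→G=2. Hits: 1.

2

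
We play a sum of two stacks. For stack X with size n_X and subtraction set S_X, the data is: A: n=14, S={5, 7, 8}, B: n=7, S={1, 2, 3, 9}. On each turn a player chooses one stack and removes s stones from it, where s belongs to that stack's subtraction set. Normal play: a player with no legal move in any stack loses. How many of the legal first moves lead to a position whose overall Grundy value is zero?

1

Stack A, S = {5, 7, 8}:
G(0) = 0
G(1) = mex{} = 0
G(2) = mex{} = 0
G(3) = mex{} = 0
G(4) = mex{} = 0
G(5) = mex{0} = 1
G(6) = mex{0} = 1
G(7) = mex{0,0} = 1
G(8) = mex{0,0,0} = 1
G(9) = mex{0,0,0} = 1
G(10) = mex{1,0,0} = 2
G(11) = mex{1,0,0} = 2
G(12) = mex{1,1,0} = 2
G(13) = mex{1,1,1} = 0
G(14) = mex{1,1,1} = 0
G_A(14) = 0.
Stack B, S = {1, 2, 3, 9}:
G(0) = 0
G(1) = mex{0} = 1
G(2) = mex{1,0} = 2
G(3) = mex{2,1,0} = 3
G(4) = mex{3,2,1} = 0
G(5) = mex{0,3,2} = 1
G(6) = mex{1,0,3} = 2
G(7) = mex{2,1,0} = 3
G_B(7) = 3.
Combined Grundy value = 0 ⊕ 3 = 3.
A winning move leaves total XOR = 0, i.e. changes one component's Grundy value g to g ⊕ X where X is the current total.
Stack A: need g' = 0⊕3 = 3. Options: 14−5→G=1, 14−7→G=1, 14−8→G=1. Hits: 0.
Stack B: need g' = 3⊕3 = 0. Options: 7−1→G=2, 7−2→G=1, 7−3→G=0. Hits: 1.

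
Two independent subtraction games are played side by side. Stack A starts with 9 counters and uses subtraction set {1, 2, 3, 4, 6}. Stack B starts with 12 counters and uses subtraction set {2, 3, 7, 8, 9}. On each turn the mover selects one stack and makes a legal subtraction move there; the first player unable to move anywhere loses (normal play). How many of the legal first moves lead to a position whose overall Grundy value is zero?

2

Stack A, S = {1, 2, 3, 4, 6}:
n : 0 1 2 3 4 5 6 7 8 9
G : 0 1 2 3 4 0 1 2 3 4
G_A(9) = 4.
Stack B, S = {2, 3, 7, 8, 9}:
G(0) = 0
G(1) = mex{} = 0
G(2) = mex{0} = 1
G(3) = mex{0,0} = 1
G(4) = mex{1,0} = 2
G(5) = mex{1,1} = 0
G(6) = mex{2,1} = 0
G(7) = mex{0,2,0} = 1
G(8) = mex{0,0,0,0} = 1
G(9) = mex{1,0,1,0,0} = 2
G(10) = mex{1,1,1,1,0} = 2
G(11) = mex{2,1,2,1,1} = 0
G(12) = mex{2,2,0,2,1} = 3
G_B(12) = 3.
Combined Grundy value = 4 ⊕ 3 = 7.
A winning move leaves total XOR = 0, i.e. changes one component's Grundy value g to g ⊕ X where X is the current total.
Stack A: need g' = 4⊕7 = 3. Options: 9−1→G=3, 9−2→G=2, 9−3→G=1, 9−4→G=0, 9−6→G=3. Hits: 2.
Stack B: need g' = 3⊕7 = 4. Options: 12−2→G=2, 12−3→G=2, 12−7→G=0, 12−8→G=2, 12−9→G=1. Hits: 0.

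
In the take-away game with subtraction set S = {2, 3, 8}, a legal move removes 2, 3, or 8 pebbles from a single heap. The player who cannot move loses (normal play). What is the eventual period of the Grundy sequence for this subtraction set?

G(0) = 0
G(1) = mex{} = 0
G(2) = mex{0} = 1
G(3) = mex{0,0} = 1
G(4) = mex{1,0} = 2
G(5) = mex{1,1} = 0
G(6) = mex{2,1} = 0
G(7) = mex{0,2} = 1
G(8) = mex{0,0,0} = 1
G(9) = mex{1,0,0} = 2
G(10) = mex{1,1,1} = 0
G(11) = mex{2,1,1} = 0
G(12) = mex{0,2,2} = 1
G(13) = mex{0,0,0} = 1
G(14) = mex{1,0,0} = 2
G(n+5) = G(n) holds for n = 0,…,7 (a full window of length max(S) = 8), so the sequence is purely periodic with period 5.

5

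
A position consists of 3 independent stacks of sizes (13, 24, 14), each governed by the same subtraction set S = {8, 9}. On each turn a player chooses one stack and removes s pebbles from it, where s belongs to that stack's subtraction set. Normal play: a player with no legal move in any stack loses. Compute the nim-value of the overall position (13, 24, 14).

0

All stacks use S = {8, 9}:
G(0) = 0
G(1) = mex{} = 0
G(2) = mex{} = 0
G(3) = mex{} = 0
G(4) = mex{} = 0
G(5) = mex{} = 0
G(6) = mex{} = 0
G(7) = mex{} = 0
G(8) = mex{0} = 1
G(9) = mex{0,0} = 1
G(10) = mex{0,0} = 1
G(11) = mex{0,0} = 1
G(12) = mex{0,0} = 1
G(13) = mex{0,0} = 1
G(14) = mex{0,0} = 1
G(15) = mex{0,0} = 1
G(16) = mex{1,0} = 2
G(17) = mex{1,1} = 0
G(18) = mex{1,1} = 0
G(19) = mex{1,1} = 0
G(20) = mex{1,1} = 0
G(21) = mex{1,1} = 0
G(22) = mex{1,1} = 0
G(23) = mex{1,1} = 0
G(24) = mex{2,1} = 0
Stack A: G(13) = 1.
Stack B: G(24) = 0.
Stack C: G(14) = 1.
Combined Grundy value = 1 ⊕ 0 ⊕ 1 = 0.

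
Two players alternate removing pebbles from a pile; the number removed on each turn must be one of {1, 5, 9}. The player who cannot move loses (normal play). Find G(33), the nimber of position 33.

G(0) = 0
G(1) = mex{0} = 1
G(2) = mex{1} = 0
G(3) = mex{0} = 1
G(4) = mex{1} = 0
G(5) = mex{0,0} = 1
G(6) = mex{1,1} = 0
G(7) = mex{0,0} = 1
G(8) = mex{1,1} = 0
G(9) = mex{0,0,0} = 1
G(10) = mex{1,1,1} = 0
G(11) = mex{0,0,0} = 1
G(12) = mex{1,1,1} = 0
G(13) = mex{0,0,0} = 1
G(14) = mex{1,1,1} = 0
G(15) = mex{0,0,0} = 1
G(16) = mex{1,1,1} = 0
G(17) = mex{0,0,0} = 1
G(18) = mex{1,1,1} = 0
G(19) = mex{0,0,0} = 1
G(20) = mex{1,1,1} = 0
G(21) = mex{0,0,0} = 1
G(22) = mex{1,1,1} = 0
G(23) = mex{0,0,0} = 1
G(24) = mex{1,1,1} = 0
G(25) = mex{0,0,0} = 1
G(26) = mex{1,1,1} = 0
G(27) = mex{0,0,0} = 1
G(28) = mex{1,1,1} = 0
G(29) = mex{0,0,0} = 1
G(30) = mex{1,1,1} = 0
G(31) = mex{0,0,0} = 1
G(32) = mex{1,1,1} = 0
G(33) = mex{0,0,0} = 1

1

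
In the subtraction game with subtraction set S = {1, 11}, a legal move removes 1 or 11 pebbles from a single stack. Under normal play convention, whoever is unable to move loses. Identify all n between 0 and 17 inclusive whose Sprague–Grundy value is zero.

0, 2, 4, 6, 8, 10, 12, 14, 16

G(0) = 0
G(1) = mex{0} = 1
G(2) = mex{1} = 0
G(3) = mex{0} = 1
G(4) = mex{1} = 0
G(5) = mex{0} = 1
G(6) = mex{1} = 0
G(7) = mex{0} = 1
G(8) = mex{1} = 0
G(9) = mex{0} = 1
G(10) = mex{1} = 0
G(11) = mex{0,0} = 1
G(12) = mex{1,1} = 0
G(13) = mex{0,0} = 1
G(14) = mex{1,1} = 0
G(15) = mex{0,0} = 1
G(16) = mex{1,1} = 0
G(17) = mex{0,0} = 1
P-positions are exactly the n with G(n) = 0.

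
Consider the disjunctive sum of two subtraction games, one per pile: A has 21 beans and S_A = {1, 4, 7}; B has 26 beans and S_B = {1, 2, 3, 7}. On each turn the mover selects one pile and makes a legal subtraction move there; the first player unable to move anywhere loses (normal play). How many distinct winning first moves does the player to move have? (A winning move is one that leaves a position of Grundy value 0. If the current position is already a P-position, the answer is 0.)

Pile A, S = {1, 4, 7}:
G(0) = 0
G(1) = mex{0} = 1
G(2) = mex{1} = 0
G(3) = mex{0} = 1
G(4) = mex{1,0} = 2
G(5) = mex{2,1} = 0
G(6) = mex{0,0} = 1
G(7) = mex{1,1,0} = 2
G(8) = mex{2,2,1} = 0
G(9) = mex{0,0,0} = 1
G(10) = mex{1,1,1} = 0
G(11) = mex{0,2,2} = 1
G(12) = mex{1,0,0} = 2
G(13) = mex{2,1,1} = 0
G(14) = mex{0,0,2} = 1
G(15) = mex{1,1,0} = 2
G(16) = mex{2,2,1} = 0
G(17) = mex{0,0,0} = 1
G(18) = mex{1,1,1} = 0
G(19) = mex{0,2,2} = 1
G(20) = mex{1,0,0} = 2
G(21) = mex{2,1,1} = 0
G_A(21) = 0.
Pile B, S = {1, 2, 3, 7}:
G(0) = 0
G(1) = mex{0} = 1
G(2) = mex{1,0} = 2
G(3) = mex{2,1,0} = 3
G(4) = mex{3,2,1} = 0
G(5) = mex{0,3,2} = 1
G(6) = mex{1,0,3} = 2
G(7) = mex{2,1,0,0} = 3
G(8) = mex{3,2,1,1} = 0
G(9) = mex{0,3,2,2} = 1
G(10) = mex{1,0,3,3} = 2
G(11) = mex{2,1,0,0} = 3
G(12) = mex{3,2,1,1} = 0
G(13) = mex{0,3,2,2} = 1
G(14) = mex{1,0,3,3} = 2
G(15) = mex{2,1,0,0} = 3
G(16) = mex{3,2,1,1} = 0
G(17) = mex{0,3,2,2} = 1
G(18) = mex{1,0,3,3} = 2
G(19) = mex{2,1,0,0} = 3
G(20) = mex{3,2,1,1} = 0
G(21) = mex{0,3,2,2} = 1
G(22) = mex{1,0,3,3} = 2
G(23) = mex{2,1,0,0} = 3
G(24) = mex{3,2,1,1} = 0
G(25) = mex{0,3,2,2} = 1
G(26) = mex{1,0,3,3} = 2
G_B(26) = 2.
Combined Grundy value = 0 ⊕ 2 = 2.
A winning move leaves total XOR = 0, i.e. changes one component's Grundy value g to g ⊕ X where X is the current total.
Pile A: need g' = 0⊕2 = 2. Options: 21−1→G=2, 21−4→G=1, 21−7→G=1. Hits: 1.
Pile B: need g' = 2⊕2 = 0. Options: 26−1→G=1, 26−2→G=0, 26−3→G=3, 26−7→G=3. Hits: 1.

2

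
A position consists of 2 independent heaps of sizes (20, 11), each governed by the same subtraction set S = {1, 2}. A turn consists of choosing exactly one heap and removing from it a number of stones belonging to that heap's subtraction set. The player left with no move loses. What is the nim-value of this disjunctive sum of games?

0

All heaps use S = {1, 2}:
n :  0  1  2  3  4  5  6  7  8  9 10 11 12 13 14 15 16 17 18 19 20
G :  0  1  2  0  1  2  0  1  2  0  1  2  0  1  2  0  1  2  0  1  2
Heap A: G(20) = 2.
Heap B: G(11) = 2.
Combined Grundy value = 2 ⊕ 2 = 0.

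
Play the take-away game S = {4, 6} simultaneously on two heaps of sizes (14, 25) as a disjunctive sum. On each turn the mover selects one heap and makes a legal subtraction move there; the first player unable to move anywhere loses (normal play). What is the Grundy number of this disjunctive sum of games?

All heaps use S = {4, 6}:
n :  0  1  2  3  4  5  6  7  8  9 10 11 12 13 14 15 16 17 18 19 20 21 22 23 24 25
G :  0  0  0  0  1  1  1  1  2  2  0  0  0  0  1  1  1  1  2  2  0  0  0  0  1  1
Heap A: G(14) = 1.
Heap B: G(25) = 1.
Combined Grundy value = 1 ⊕ 1 = 0.

0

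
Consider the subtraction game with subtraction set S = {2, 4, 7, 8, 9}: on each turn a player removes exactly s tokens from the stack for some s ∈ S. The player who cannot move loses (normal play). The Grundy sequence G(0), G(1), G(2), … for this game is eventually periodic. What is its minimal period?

11

G(0) = 0
G(1) = mex{} = 0
G(2) = mex{0} = 1
G(3) = mex{0} = 1
G(4) = mex{1,0} = 2
G(5) = mex{1,0} = 2
G(6) = mex{2,1} = 0
G(7) = mex{2,1,0} = 3
G(8) = mex{0,2,0,0} = 1
G(9) = mex{3,2,1,0,0} = 4
G(10) = mex{1,0,1,1,0} = 2
G(11) = mex{4,3,2,1,1} = 0
G(12) = mex{2,1,2,2,1} = 0
G(13) = mex{0,4,0,2,2} = 1
G(14) = mex{0,2,3,0,2} = 1
G(15) = mex{1,0,1,3,0} = 2
G(16) = mex{1,0,4,1,3} = 2
G(17) = mex{2,1,2,4,1} = 0
G(18) = mex{2,1,0,2,4} = 3
G(19) = mex{0,2,0,0,2} = 1
G(20) = mex{3,2,1,0,0} = 4
G(21) = mex{1,0,1,1,0} = 2
G(22) = mex{4,3,2,1,1} = 0
G(23) = mex{2,1,2,2,1} = 0
G(n+11) = G(n) holds for n = 0,…,8 (a full window of length max(S) = 9), so the sequence is purely periodic with period 11.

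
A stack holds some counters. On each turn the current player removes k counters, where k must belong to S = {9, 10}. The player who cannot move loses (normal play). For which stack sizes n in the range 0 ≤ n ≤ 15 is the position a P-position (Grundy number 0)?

0, 1, 2, 3, 4, 5, 6, 7, 8

G(0) = 0
G(1) = mex{} = 0
G(2) = mex{} = 0
G(3) = mex{} = 0
G(4) = mex{} = 0
G(5) = mex{} = 0
G(6) = mex{} = 0
G(7) = mex{} = 0
G(8) = mex{} = 0
G(9) = mex{0} = 1
G(10) = mex{0,0} = 1
G(11) = mex{0,0} = 1
G(12) = mex{0,0} = 1
G(13) = mex{0,0} = 1
G(14) = mex{0,0} = 1
G(15) = mex{0,0} = 1
P-positions are exactly the n with G(n) = 0.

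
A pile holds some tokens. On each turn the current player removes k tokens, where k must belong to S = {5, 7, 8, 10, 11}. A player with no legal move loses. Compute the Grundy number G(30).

n :  0  1  2  3  4  5  6  7  8  9 10 11 12 13 14 15 16 17 18 19 20 21 22 23 24 25 26 27 28 29 30
G :  0  0  0  0  0  1  1  1  1  1  2  2  2  2  2  3  0  0  0  0  0  1  1  1  1  1  2  2  2  2  2

2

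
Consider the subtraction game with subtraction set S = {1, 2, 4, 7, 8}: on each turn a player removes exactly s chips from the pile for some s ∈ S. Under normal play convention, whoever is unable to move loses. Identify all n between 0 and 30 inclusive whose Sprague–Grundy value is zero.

n :  0  1  2  3  4  5  6  7  8  9 10 11 12 13 14 15 16 17 18 19 20 21 22 23 24 25 26 27 28 29 30
G :  0  1  2  0  1  2  0  1  2  0  1  2  0  1  2  0  1  2  0  1  2  0  1  2  0  1  2  0  1  2  0
P-positions are exactly the n with G(n) = 0.

0, 3, 6, 9, 12, 15, 18, 21, 24, 27, 30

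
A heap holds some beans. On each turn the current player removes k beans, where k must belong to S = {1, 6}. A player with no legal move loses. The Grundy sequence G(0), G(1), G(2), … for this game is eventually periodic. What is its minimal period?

7

G(0) = 0
G(1) = mex{0} = 1
G(2) = mex{1} = 0
G(3) = mex{0} = 1
G(4) = mex{1} = 0
G(5) = mex{0} = 1
G(6) = mex{1,0} = 2
G(7) = mex{2,1} = 0
G(8) = mex{0,0} = 1
G(9) = mex{1,1} = 0
G(10) = mex{0,0} = 1
G(11) = mex{1,1} = 0
G(12) = mex{0,2} = 1
G(13) = mex{1,0} = 2
G(14) = mex{2,1} = 0
G(15) = mex{0,0} = 1
G(n+7) = G(n) holds for n = 0,…,5 (a full window of length max(S) = 6), so the sequence is purely periodic with period 7.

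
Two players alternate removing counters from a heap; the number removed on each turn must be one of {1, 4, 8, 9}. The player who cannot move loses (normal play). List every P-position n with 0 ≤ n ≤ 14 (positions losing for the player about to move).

n :  0  1  2  3  4  5  6  7  8  9 10 11 12 13 14
G :  0  1  0  1  2  0  1  0  1  2  3  2  0  1  2
P-positions are exactly the n with G(n) = 0.

0, 2, 5, 7, 12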